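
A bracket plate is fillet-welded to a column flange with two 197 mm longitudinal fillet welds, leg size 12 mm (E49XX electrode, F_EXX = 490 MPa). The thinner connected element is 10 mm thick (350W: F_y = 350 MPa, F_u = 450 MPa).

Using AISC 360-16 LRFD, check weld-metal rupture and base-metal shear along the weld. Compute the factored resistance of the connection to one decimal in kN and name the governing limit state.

Weld metal: throat = 0.707×12 = 8.484 mm, L = 2×197 = 394 mm. φR_n = 0.75 × 0.6 × 490 × 8.484 × 394 = 737.1 kN.
Base metal shear (10 mm plate): yield φR_n = 1.0×0.6×350×10×394 = 827.4 kN; rupture φR_n = 0.75×0.6×450×10×394 = 797.9 kN; take 797.9 kN (rupture).
Governing: min(737.1, 797.9) = 737.1 kN → weld metal.

737.1 kN (weld metal governs)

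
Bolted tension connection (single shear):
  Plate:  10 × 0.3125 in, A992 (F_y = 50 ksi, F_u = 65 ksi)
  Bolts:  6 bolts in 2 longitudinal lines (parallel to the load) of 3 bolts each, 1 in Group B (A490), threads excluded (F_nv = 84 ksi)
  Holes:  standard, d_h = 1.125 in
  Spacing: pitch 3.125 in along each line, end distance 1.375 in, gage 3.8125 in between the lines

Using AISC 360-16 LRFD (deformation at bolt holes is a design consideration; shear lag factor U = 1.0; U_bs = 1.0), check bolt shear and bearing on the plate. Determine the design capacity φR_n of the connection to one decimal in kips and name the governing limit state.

Bolt shear: A_b = π(1)²/4 = 0.7854 in². φR_n = 0.75 × 84 × 0.7854 × 6 × 1 = 296.9 kips.
Bearing (0.3125 in plate, F_u = 65 ksi): end bolts L_c = 1.375 − 1.125/2 = 0.8125, R_n = min(1.2×0.8125×0.3125×65, 2.4×1×0.3125×65) = 19.805 kips/bolt; interior L_c = 3.125 − 1.125 = 2, R_n = 48.75 kips/bolt. φR_n = 0.75 × (2×19.805 + 4×48.75) = 176.0 kips.
Governing: min(296.9, 176.0) = 176.0 kips → bearing.

176.0 kips (bearing governs)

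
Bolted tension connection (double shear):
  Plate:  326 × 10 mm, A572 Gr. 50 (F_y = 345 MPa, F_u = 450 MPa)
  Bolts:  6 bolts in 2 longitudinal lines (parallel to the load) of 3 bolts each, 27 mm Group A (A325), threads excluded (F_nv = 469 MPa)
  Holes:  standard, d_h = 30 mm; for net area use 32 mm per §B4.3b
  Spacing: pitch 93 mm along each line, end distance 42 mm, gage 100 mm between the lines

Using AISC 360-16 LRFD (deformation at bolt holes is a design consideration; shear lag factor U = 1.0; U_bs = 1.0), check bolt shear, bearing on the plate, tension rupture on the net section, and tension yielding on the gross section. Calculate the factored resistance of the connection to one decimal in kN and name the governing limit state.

Bolt shear: A_b = π(27)²/4 = 572.56 mm². φR_n = 0.75 × 469 × 572.56 × 6 × 2 = 2416.8 kN.
Bearing (10 mm plate, F_u = 450 MPa): end bolts L_c = 42 − 30/2 = 27, R_n = min(1.2×27×10×450, 2.4×27×10×450) = 145.8 kN/bolt; interior L_c = 93 − 30 = 63, R_n = 291.6 kN/bolt. φR_n = 0.75 × (2×145.8 + 4×291.6) = 1093.5 kN.
Tension rupture (net): A_n = (326 − 2×32)×10 = 2620 mm² (U = 1.0, A_e = A_n). φR_n = 0.75 × 450 × 2620 = 884.3 kN.
Tension yield (gross): A_g = 326×10 = 3260 mm². φR_n = 0.90 × 345 × 3260 = 1012.2 kN.
Governing: min(2416.8, 1093.5, 884.3, 1012.2) = 884.3 kN → net-section rupture.

884.3 kN (net-section rupture governs)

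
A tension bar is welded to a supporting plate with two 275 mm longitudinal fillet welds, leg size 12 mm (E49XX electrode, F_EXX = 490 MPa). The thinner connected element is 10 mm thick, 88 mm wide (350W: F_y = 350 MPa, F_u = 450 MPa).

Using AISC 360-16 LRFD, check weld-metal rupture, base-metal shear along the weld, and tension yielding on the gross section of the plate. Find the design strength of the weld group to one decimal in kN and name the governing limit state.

Weld metal: throat = 0.707×12 = 8.484 mm, L = 2×275 = 550 mm. φR_n = 0.75 × 0.6 × 490 × 8.484 × 550 = 1028.9 kN.
Base metal shear (10 mm plate): yield φR_n = 1.0×0.6×350×10×550 = 1155.0 kN; rupture φR_n = 0.75×0.6×450×10×550 = 1113.8 kN; take 1113.8 kN (rupture).
Tension yield (gross): A_g = 88×10 = 880 mm². φR_n = 0.90 × 350 × 880 = 277.2 kN.
Governing: min(1028.9, 1113.8, 277.2) = 277.2 kN → gross-section yield.

277.2 kN (gross-section yield governs)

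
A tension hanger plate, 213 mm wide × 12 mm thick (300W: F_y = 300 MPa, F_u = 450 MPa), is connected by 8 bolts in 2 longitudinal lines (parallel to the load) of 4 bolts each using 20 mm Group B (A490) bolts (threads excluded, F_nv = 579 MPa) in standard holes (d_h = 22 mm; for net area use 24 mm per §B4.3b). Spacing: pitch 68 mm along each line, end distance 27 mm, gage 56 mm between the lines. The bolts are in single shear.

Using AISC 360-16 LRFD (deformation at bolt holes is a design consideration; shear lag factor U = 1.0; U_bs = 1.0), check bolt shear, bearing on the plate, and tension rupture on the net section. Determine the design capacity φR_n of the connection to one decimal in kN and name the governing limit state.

668.3 kN (net-section rupture governs)

Bolt shear: A_b = π(20)²/4 = 314.16 mm². φR_n = 0.75 × 579 × 314.16 × 8 × 1 = 1091.4 kN.
Bearing (12 mm plate, F_u = 450 MPa): end bolts L_c = 27 − 22/2 = 16, R_n = min(1.2×16×12×450, 2.4×20×12×450) = 103.68 kN/bolt; interior L_c = 68 − 22 = 46, R_n = 259.2 kN/bolt. φR_n = 0.75 × (2×103.68 + 6×259.2) = 1321.9 kN.
Tension rupture (net): A_n = (213 − 2×24)×12 = 1980 mm² (U = 1.0, A_e = A_n). φR_n = 0.75 × 450 × 1980 = 668.3 kN.
Governing: min(1091.4, 1321.9, 668.3) = 668.3 kN → net-section rupture.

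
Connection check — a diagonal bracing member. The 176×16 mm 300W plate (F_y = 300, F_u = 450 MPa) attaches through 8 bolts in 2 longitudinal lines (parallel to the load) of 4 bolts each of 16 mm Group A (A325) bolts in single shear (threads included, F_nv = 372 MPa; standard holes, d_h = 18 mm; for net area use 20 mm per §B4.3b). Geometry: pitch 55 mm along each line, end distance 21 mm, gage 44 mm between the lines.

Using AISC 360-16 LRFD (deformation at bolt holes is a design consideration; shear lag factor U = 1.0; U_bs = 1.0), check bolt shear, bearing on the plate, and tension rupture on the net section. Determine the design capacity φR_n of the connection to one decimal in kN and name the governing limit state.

448.8 kN (bolt shear governs)

Bolt shear: A_b = π(16)²/4 = 201.06 mm². φR_n = 0.75 × 372 × 201.06 × 8 × 1 = 448.8 kN.
Bearing (16 mm plate, F_u = 450 MPa): end bolts L_c = 21 − 18/2 = 12, R_n = min(1.2×12×16×450, 2.4×16×16×450) = 103.68 kN/bolt; interior L_c = 55 − 18 = 37, R_n = 276.48 kN/bolt. φR_n = 0.75 × (2×103.68 + 6×276.48) = 1399.7 kN.
Tension rupture (net): A_n = (176 − 2×20)×16 = 2176 mm² (U = 1.0, A_e = A_n). φR_n = 0.75 × 450 × 2176 = 734.4 kN.
Governing: min(448.8, 1399.7, 734.4) = 448.8 kN → bolt shear.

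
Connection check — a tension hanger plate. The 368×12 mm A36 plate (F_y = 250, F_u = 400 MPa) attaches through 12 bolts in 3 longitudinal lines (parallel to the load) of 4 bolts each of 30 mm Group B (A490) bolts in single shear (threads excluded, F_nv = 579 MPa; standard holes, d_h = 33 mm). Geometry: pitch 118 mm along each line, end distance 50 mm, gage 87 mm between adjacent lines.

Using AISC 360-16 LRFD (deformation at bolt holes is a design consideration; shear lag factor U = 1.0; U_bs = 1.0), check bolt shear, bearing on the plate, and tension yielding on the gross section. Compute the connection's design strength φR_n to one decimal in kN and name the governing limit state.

Bolt shear: A_b = π(30)²/4 = 706.86 mm². φR_n = 0.75 × 579 × 706.86 × 12 × 1 = 3683.4 kN.
Bearing (12 mm plate, F_u = 400 MPa): end bolts L_c = 50 − 33/2 = 33.5, R_n = min(1.2×33.5×12×400, 2.4×30×12×400) = 192.96 kN/bolt; interior L_c = 118 − 33 = 85, R_n = 345.6 kN/bolt. φR_n = 0.75 × (3×192.96 + 9×345.6) = 2767.0 kN.
Tension yield (gross): A_g = 368×12 = 4416 mm². φR_n = 0.90 × 250 × 4416 = 993.6 kN.
Governing: min(3683.4, 2767.0, 993.6) = 993.6 kN → gross-section yield.

993.6 kN (gross-section yield governs)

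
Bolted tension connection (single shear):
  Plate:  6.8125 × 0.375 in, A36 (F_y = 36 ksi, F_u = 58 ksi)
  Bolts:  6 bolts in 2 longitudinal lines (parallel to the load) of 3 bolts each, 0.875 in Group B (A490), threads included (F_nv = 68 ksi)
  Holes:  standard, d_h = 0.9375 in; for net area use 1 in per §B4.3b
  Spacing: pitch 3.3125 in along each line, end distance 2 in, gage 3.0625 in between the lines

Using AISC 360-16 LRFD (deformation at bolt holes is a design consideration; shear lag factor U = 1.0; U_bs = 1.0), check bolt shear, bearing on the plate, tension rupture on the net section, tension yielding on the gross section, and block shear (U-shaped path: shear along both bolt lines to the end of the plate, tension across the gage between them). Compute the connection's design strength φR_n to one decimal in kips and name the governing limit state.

Bolt shear: A_b = π(0.875)²/4 = 0.60132 in². φR_n = 0.75 × 68 × 0.60132 × 6 × 1 = 184.0 kips.
Bearing (0.375 in plate, F_u = 58 ksi): end bolts L_c = 2 − 0.9375/2 = 1.53125, R_n = min(1.2×1.53125×0.375×58, 2.4×0.875×0.375×58) = 39.966 kips/bolt; interior L_c = 3.3125 − 0.9375 = 2.375, R_n = 45.675 kips/bolt. φR_n = 0.75 × (2×39.966 + 4×45.675) = 197.0 kips.
Tension rupture (net): A_n = (6.8125 − 2×1)×0.375 = 1.8047 in² (U = 1.0, A_e = A_n). φR_n = 0.75 × 58 × 1.8047 = 78.5 kips.
Tension yield (gross): A_g = 6.8125×0.375 = 2.5547 in². φR_n = 0.90 × 36 × 2.5547 = 82.8 kips.
Block shear: shear path 2×[2+2×3.3125] = 2×8.625 in, A_gv = 6.4688, A_nv = 2×(8.625 − 2.5×1)×0.375 = 4.5938 in²; tension across gage: (3.0625 − 1×1)×0.375 = 0.77344 in². R_n = min(0.6×58×4.5938, 0.6×36×6.4688) + 1.0×58×0.77344 = min(159.86, 139.73) + 44.86 = 184.59 kips. φR_n = 0.75 × 184.59 = 138.4 kips.
Governing: min(184.0, 197.0, 78.5, 82.8, 138.4) = 78.5 kips → net-section rupture.

78.5 kips (net-section rupture governs)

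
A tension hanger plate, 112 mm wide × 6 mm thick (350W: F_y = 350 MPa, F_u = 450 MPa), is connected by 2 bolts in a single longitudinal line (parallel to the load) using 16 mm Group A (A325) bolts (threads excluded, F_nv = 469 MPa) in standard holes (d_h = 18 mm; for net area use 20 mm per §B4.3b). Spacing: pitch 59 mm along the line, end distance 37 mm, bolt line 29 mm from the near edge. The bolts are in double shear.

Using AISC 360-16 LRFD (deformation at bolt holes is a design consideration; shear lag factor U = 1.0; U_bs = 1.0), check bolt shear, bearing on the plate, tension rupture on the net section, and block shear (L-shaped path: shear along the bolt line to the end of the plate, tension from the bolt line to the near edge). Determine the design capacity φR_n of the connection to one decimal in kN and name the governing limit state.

Bolt shear: A_b = π(16)²/4 = 201.06 mm². φR_n = 0.75 × 469 × 201.06 × 2 × 2 = 282.9 kN.
Bearing (6 mm plate, F_u = 450 MPa): end bolts L_c = 37 − 18/2 = 28, R_n = min(1.2×28×6×450, 2.4×16×6×450) = 90.72 kN/bolt; interior L_c = 59 − 18 = 41, R_n = 103.68 kN/bolt. φR_n = 0.75 × (1×90.72 + 1×103.68) = 145.8 kN.
Tension rupture (net): A_n = (112 − 1×20)×6 = 552 mm² (U = 1.0, A_e = A_n). φR_n = 0.75 × 450 × 552 = 186.3 kN.
Block shear: shear path 1×[37+1×59] = 1×96 mm, A_gv = 576, A_nv = 1×(96 − 1.5×20)×6 = 396 mm²; tension to near edge: (29 − 0.5×20)×6 = 114 mm². R_n = min(0.6×450×396, 0.6×350×576) + 1.0×450×114 = min(106.92, 120.96) + 51.3 = 158.22 kN. φR_n = 0.75 × 158.22 = 118.7 kN.
Governing: min(282.9, 145.8, 186.3, 118.7) = 118.7 kN → block shear.

118.7 kN (block shear governs)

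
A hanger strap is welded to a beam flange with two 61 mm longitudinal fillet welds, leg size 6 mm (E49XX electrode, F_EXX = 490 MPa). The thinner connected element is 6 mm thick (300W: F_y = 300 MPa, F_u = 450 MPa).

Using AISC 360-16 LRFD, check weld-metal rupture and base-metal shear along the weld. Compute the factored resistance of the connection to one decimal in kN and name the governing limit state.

Weld metal: throat = 0.707×6 = 4.242 mm, L = 2×61 = 122 mm. φR_n = 0.75 × 0.6 × 490 × 4.242 × 122 = 114.1 kN.
Base metal shear (6 mm plate): yield φR_n = 1.0×0.6×300×6×122 = 131.8 kN; rupture φR_n = 0.75×0.6×450×6×122 = 148.2 kN; take 131.8 kN (yield).
Governing: min(114.1, 131.8) = 114.1 kN → weld metal.

114.1 kN (weld metal governs)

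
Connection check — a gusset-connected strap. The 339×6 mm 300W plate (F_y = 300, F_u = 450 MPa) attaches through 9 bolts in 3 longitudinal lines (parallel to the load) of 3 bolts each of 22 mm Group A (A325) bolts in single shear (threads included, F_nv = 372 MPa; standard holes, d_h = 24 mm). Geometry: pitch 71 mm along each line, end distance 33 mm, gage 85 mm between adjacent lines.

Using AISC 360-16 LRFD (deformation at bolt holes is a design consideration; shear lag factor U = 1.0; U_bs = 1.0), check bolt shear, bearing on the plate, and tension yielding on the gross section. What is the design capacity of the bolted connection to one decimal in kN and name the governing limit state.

Bolt shear: A_b = π(22)²/4 = 380.13 mm². φR_n = 0.75 × 372 × 380.13 × 9 × 1 = 954.5 kN.
Bearing (6 mm plate, F_u = 450 MPa): end bolts L_c = 33 − 24/2 = 21, R_n = min(1.2×21×6×450, 2.4×22×6×450) = 68.04 kN/bolt; interior L_c = 71 − 24 = 47, R_n = 142.56 kN/bolt. φR_n = 0.75 × (3×68.04 + 6×142.56) = 794.6 kN.
Tension yield (gross): A_g = 339×6 = 2034 mm². φR_n = 0.90 × 300 × 2034 = 549.2 kN.
Governing: min(954.5, 794.6, 549.2) = 549.2 kN → gross-section yield.

549.2 kN (gross-section yield governs)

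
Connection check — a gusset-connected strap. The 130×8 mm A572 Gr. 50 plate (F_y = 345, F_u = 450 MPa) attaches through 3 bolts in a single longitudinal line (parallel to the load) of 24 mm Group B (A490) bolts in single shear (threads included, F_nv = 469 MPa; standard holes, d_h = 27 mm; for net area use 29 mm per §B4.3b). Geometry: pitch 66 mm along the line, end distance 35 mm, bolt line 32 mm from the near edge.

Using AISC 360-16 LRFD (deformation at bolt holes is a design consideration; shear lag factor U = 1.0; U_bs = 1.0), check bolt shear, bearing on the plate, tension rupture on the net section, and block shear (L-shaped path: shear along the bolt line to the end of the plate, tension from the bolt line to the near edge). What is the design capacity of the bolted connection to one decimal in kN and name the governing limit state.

Bolt shear: A_b = π(24)²/4 = 452.39 mm². φR_n = 0.75 × 469 × 452.39 × 3 × 1 = 477.4 kN.
Bearing (8 mm plate, F_u = 450 MPa): end bolts L_c = 35 − 27/2 = 21.5, R_n = min(1.2×21.5×8×450, 2.4×24×8×450) = 92.88 kN/bolt; interior L_c = 66 − 27 = 39, R_n = 168.48 kN/bolt. φR_n = 0.75 × (1×92.88 + 2×168.48) = 322.4 kN.
Tension rupture (net): A_n = (130 − 1×29)×8 = 808 mm² (U = 1.0, A_e = A_n). φR_n = 0.75 × 450 × 808 = 272.7 kN.
Block shear: shear path 1×[35+2×66] = 1×167 mm, A_gv = 1336, A_nv = 1×(167 − 2.5×29)×8 = 756 mm²; tension to near edge: (32 − 0.5×29)×8 = 140 mm². R_n = min(0.6×450×756, 0.6×345×1336) + 1.0×450×140 = min(204.12, 276.55) + 63 = 267.12 kN. φR_n = 0.75 × 267.12 = 200.3 kN.
Governing: min(477.4, 322.4, 272.7, 200.3) = 200.3 kN → block shear.

200.3 kN (block shear governs)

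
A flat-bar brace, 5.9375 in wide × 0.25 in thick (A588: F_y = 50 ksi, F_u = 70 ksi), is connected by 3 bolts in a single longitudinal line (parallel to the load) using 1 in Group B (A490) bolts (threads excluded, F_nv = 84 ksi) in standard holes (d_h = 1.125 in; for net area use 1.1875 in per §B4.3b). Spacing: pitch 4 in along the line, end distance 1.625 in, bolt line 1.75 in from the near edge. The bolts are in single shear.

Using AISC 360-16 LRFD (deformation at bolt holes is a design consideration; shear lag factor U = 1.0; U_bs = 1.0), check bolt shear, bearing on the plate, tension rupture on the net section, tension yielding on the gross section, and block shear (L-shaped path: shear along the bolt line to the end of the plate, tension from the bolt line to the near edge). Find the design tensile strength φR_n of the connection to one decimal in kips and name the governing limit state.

Bolt shear: A_b = π(1)²/4 = 0.7854 in². φR_n = 0.75 × 84 × 0.7854 × 3 × 1 = 148.4 kips.
Bearing (0.25 in plate, F_u = 70 ksi): end bolts L_c = 1.625 − 1.125/2 = 1.0625, R_n = min(1.2×1.0625×0.25×70, 2.4×1×0.25×70) = 22.313 kips/bolt; interior L_c = 4 − 1.125 = 2.875, R_n = 42 kips/bolt. φR_n = 0.75 × (1×22.313 + 2×42) = 79.7 kips.
Tension rupture (net): A_n = (5.9375 − 1×1.1875)×0.25 = 1.1875 in² (U = 1.0, A_e = A_n). φR_n = 0.75 × 70 × 1.1875 = 62.3 kips.
Tension yield (gross): A_g = 5.9375×0.25 = 1.4844 in². φR_n = 0.90 × 50 × 1.4844 = 66.8 kips.
Block shear: shear path 1×[1.625+2×4] = 1×9.625 in, A_gv = 2.4063, A_nv = 1×(9.625 − 2.5×1.1875)×0.25 = 1.6641 in²; tension to near edge: (1.75 − 0.5×1.1875)×0.25 = 0.28906 in². R_n = min(0.6×70×1.6641, 0.6×50×2.4063) + 1.0×70×0.28906 = min(69.892, 72.189) + 20.234 = 90.126 kips. φR_n = 0.75 × 90.126 = 67.6 kips.
Governing: min(148.4, 79.7, 62.3, 66.8, 67.6) = 62.3 kips → net-section rupture.

62.3 kips (net-section rupture governs)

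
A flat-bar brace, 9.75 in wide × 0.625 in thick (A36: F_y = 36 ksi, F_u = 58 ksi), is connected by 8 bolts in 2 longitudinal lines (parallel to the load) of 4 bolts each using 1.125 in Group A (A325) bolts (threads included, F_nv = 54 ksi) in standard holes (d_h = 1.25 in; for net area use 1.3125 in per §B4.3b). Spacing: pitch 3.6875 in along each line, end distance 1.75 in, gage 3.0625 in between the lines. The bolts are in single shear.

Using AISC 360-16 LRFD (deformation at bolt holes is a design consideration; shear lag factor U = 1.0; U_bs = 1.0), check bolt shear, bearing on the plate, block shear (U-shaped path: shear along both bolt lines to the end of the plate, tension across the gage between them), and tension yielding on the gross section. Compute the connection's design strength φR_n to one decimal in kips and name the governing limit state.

Bolt shear: A_b = π(1.125)²/4 = 0.99402 in². φR_n = 0.75 × 54 × 0.99402 × 8 × 1 = 322.1 kips.
Bearing (0.625 in plate, F_u = 58 ksi): end bolts L_c = 1.75 − 1.25/2 = 1.125, R_n = min(1.2×1.125×0.625×58, 2.4×1.125×0.625×58) = 48.938 kips/bolt; interior L_c = 3.6875 − 1.25 = 2.4375, R_n = 97.875 kips/bolt. φR_n = 0.75 × (2×48.938 + 6×97.875) = 513.8 kips.
Block shear: shear path 2×[1.75+3×3.6875] = 2×12.8125 in, A_gv = 16.016, A_nv = 2×(12.8125 − 3.5×1.3125)×0.625 = 10.273 in²; tension across gage: (3.0625 − 1×1.3125)×0.625 = 1.0938 in². R_n = min(0.6×58×10.273, 0.6×36×16.016) + 1.0×58×1.0938 = min(357.5, 345.95) + 63.44 = 409.39 kips. φR_n = 0.75 × 409.39 = 307.0 kips.
Tension yield (gross): A_g = 9.75×0.625 = 6.0938 in². φR_n = 0.90 × 36 × 6.0938 = 197.4 kips.
Governing: min(322.1, 513.8, 307.0, 197.4) = 197.4 kips → gross-section yield.

197.4 kips (gross-section yield governs)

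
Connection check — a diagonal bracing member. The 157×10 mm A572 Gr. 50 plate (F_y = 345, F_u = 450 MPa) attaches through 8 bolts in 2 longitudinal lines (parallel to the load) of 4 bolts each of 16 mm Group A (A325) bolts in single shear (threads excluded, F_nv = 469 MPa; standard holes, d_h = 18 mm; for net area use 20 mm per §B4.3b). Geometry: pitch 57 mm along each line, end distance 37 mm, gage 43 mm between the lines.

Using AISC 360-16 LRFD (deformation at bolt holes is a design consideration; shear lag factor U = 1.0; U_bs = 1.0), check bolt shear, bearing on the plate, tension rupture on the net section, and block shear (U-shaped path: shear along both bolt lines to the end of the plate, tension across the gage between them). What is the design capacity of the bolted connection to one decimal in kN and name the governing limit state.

394.9 kN (net-section rupture governs)

Bolt shear: A_b = π(16)²/4 = 201.06 mm². φR_n = 0.75 × 469 × 201.06 × 8 × 1 = 565.8 kN.
Bearing (10 mm plate, F_u = 450 MPa): end bolts L_c = 37 − 18/2 = 28, R_n = min(1.2×28×10×450, 2.4×16×10×450) = 151.2 kN/bolt; interior L_c = 57 − 18 = 39, R_n = 172.8 kN/bolt. φR_n = 0.75 × (2×151.2 + 6×172.8) = 1004.4 kN.
Tension rupture (net): A_n = (157 − 2×20)×10 = 1170 mm² (U = 1.0, A_e = A_n). φR_n = 0.75 × 450 × 1170 = 394.9 kN.
Block shear: shear path 2×[37+3×57] = 2×208 mm, A_gv = 4160, A_nv = 2×(208 − 3.5×20)×10 = 2760 mm²; tension across gage: (43 − 1×20)×10 = 230 mm². R_n = min(0.6×450×2760, 0.6×345×4160) + 1.0×450×230 = min(745.2, 861.12) + 103.5 = 848.7 kN. φR_n = 0.75 × 848.7 = 636.5 kN.
Governing: min(565.8, 1004.4, 394.9, 636.5) = 394.9 kN → net-section rupture.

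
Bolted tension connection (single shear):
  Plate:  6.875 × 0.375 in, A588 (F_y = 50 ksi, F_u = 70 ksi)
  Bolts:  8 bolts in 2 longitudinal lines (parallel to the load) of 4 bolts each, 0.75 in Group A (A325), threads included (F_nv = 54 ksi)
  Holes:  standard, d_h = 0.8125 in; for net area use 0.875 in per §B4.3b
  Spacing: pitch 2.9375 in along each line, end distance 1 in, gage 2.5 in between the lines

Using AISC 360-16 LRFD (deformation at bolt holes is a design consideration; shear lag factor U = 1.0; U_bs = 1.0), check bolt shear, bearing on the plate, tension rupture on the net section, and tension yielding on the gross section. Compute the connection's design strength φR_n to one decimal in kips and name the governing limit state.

Bolt shear: A_b = π(0.75)²/4 = 0.44179 in². φR_n = 0.75 × 54 × 0.44179 × 8 × 1 = 143.1 kips.
Bearing (0.375 in plate, F_u = 70 ksi): end bolts L_c = 1 − 0.8125/2 = 0.59375, R_n = min(1.2×0.59375×0.375×70, 2.4×0.75×0.375×70) = 18.703 kips/bolt; interior L_c = 2.9375 − 0.8125 = 2.125, R_n = 47.25 kips/bolt. φR_n = 0.75 × (2×18.703 + 6×47.25) = 240.7 kips.
Tension rupture (net): A_n = (6.875 − 2×0.875)×0.375 = 1.9219 in² (U = 1.0, A_e = A_n). φR_n = 0.75 × 70 × 1.9219 = 100.9 kips.
Tension yield (gross): A_g = 6.875×0.375 = 2.5781 in². φR_n = 0.90 × 50 × 2.5781 = 116.0 kips.
Governing: min(143.1, 240.7, 100.9, 116.0) = 100.9 kips → net-section rupture.

100.9 kips (net-section rupture governs)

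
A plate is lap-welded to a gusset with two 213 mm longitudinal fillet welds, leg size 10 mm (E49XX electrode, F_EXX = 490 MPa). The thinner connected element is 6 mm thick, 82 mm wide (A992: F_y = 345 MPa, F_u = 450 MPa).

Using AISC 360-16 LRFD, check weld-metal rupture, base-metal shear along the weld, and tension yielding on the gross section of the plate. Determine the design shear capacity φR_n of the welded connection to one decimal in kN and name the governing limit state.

Weld metal: throat = 0.707×10 = 7.07 mm, L = 2×213 = 426 mm. φR_n = 0.75 × 0.6 × 490 × 7.07 × 426 = 664.1 kN.
Base metal shear (6 mm plate): yield φR_n = 1.0×0.6×345×6×426 = 529.1 kN; rupture φR_n = 0.75×0.6×450×6×426 = 517.6 kN; take 517.6 kN (rupture).
Tension yield (gross): A_g = 82×6 = 492 mm². φR_n = 0.90 × 345 × 492 = 152.8 kN.
Governing: min(664.1, 517.6, 152.8) = 152.8 kN → gross-section yield.

152.8 kN (gross-section yield governs)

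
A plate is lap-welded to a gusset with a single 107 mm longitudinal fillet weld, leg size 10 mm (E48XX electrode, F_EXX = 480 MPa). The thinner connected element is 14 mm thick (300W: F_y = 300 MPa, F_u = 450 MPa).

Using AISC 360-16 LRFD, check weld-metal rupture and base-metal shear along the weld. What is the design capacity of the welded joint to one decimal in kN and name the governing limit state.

163.4 kN (weld metal governs)

Weld metal: throat = 0.707×10 = 7.07 mm, L = 107 mm. φR_n = 0.75 × 0.6 × 480 × 7.07 × 107 = 163.4 kN.
Base metal shear (14 mm plate): yield φR_n = 1.0×0.6×300×14×107 = 269.6 kN; rupture φR_n = 0.75×0.6×450×14×107 = 303.3 kN; take 269.6 kN (yield).
Governing: min(163.4, 269.6) = 163.4 kN → weld metal.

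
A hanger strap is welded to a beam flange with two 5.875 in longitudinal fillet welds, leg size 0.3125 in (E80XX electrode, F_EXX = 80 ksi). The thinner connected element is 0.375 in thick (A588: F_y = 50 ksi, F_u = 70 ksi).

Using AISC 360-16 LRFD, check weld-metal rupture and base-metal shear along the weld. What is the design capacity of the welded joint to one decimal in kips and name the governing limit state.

93.5 kips (weld metal governs)

Weld metal: throat = 0.707×0.3125 = 0.22094 in, L = 2×5.875 = 11.75 in. φR_n = 0.75 × 0.6 × 80 × 0.22094 × 11.75 = 93.5 kips.
Base metal shear (0.375 in plate): yield φR_n = 1.0×0.6×50×0.375×11.75 = 132.2 kips; rupture φR_n = 0.75×0.6×70×0.375×11.75 = 138.8 kips; take 132.2 kips (yield).
Governing: min(93.5, 132.2) = 93.5 kips → weld metal.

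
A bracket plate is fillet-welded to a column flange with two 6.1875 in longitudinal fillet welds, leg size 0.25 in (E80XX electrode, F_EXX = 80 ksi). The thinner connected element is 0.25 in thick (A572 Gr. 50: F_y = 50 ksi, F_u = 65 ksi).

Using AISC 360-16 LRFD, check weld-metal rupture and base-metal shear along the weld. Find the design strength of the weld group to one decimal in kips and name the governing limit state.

Weld metal: throat = 0.707×0.25 = 0.17675 in, L = 2×6.1875 = 12.375 in. φR_n = 0.75 × 0.6 × 80 × 0.17675 × 12.375 = 78.7 kips.
Base metal shear (0.25 in plate): yield φR_n = 1.0×0.6×50×0.25×12.375 = 92.8 kips; rupture φR_n = 0.75×0.6×65×0.25×12.375 = 90.5 kips; take 90.5 kips (rupture).
Governing: min(78.7, 90.5) = 78.7 kips → weld metal.

78.7 kips (weld metal governs)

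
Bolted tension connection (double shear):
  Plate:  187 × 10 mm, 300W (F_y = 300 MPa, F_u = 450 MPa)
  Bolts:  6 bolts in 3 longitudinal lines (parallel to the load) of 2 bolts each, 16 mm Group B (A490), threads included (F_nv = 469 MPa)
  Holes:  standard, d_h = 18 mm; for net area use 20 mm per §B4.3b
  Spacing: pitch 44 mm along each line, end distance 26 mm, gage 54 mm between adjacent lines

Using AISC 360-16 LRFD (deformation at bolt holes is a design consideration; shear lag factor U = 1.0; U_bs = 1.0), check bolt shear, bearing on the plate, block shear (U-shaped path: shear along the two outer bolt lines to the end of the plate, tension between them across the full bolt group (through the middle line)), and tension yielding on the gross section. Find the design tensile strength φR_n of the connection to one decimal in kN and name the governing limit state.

391.5 kN (block shear governs)

Bolt shear: A_b = π(16)²/4 = 201.06 mm². φR_n = 0.75 × 469 × 201.06 × 6 × 2 = 848.7 kN.
Bearing (10 mm plate, F_u = 450 MPa): end bolts L_c = 26 − 18/2 = 17, R_n = min(1.2×17×10×450, 2.4×16×10×450) = 91.8 kN/bolt; interior L_c = 44 − 18 = 26, R_n = 140.4 kN/bolt. φR_n = 0.75 × (3×91.8 + 3×140.4) = 522.5 kN.
Block shear: shear path 2×[26+1×44] = 2×70 mm, A_gv = 1400, A_nv = 2×(70 − 1.5×20)×10 = 800 mm²; tension across gage: (108 − 2×20)×10 = 680 mm². R_n = min(0.6×450×800, 0.6×300×1400) + 1.0×450×680 = min(216, 252) + 306 = 522 kN. φR_n = 0.75 × 522 = 391.5 kN.
Tension yield (gross): A_g = 187×10 = 1870 mm². φR_n = 0.90 × 300 × 1870 = 504.9 kN.
Governing: min(848.7, 522.5, 391.5, 504.9) = 391.5 kN → block shear.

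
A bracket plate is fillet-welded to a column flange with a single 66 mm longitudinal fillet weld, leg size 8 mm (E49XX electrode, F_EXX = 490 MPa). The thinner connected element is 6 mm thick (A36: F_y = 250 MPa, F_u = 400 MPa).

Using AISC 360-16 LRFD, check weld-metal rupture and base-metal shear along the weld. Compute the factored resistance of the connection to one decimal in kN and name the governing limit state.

Weld metal: throat = 0.707×8 = 5.656 mm, L = 66 mm. φR_n = 0.75 × 0.6 × 490 × 5.656 × 66 = 82.3 kN.
Base metal shear (6 mm plate): yield φR_n = 1.0×0.6×250×6×66 = 59.4 kN; rupture φR_n = 0.75×0.6×400×6×66 = 71.3 kN; take 59.4 kN (yield).
Governing: min(82.3, 59.4) = 59.4 kN → base-metal shear.

59.4 kN (base-metal shear governs)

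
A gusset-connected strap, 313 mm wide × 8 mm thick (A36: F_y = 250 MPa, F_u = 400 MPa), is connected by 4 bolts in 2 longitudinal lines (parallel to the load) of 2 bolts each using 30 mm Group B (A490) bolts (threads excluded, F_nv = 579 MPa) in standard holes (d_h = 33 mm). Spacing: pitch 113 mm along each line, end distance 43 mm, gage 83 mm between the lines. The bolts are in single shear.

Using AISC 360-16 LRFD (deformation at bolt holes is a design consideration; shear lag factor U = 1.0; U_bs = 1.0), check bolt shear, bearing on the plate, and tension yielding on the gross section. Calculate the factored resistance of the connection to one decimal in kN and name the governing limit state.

498.2 kN (bearing governs)

Bolt shear: A_b = π(30)²/4 = 706.86 mm². φR_n = 0.75 × 579 × 706.86 × 4 × 1 = 1227.8 kN.
Bearing (8 mm plate, F_u = 400 MPa): end bolts L_c = 43 − 33/2 = 26.5, R_n = min(1.2×26.5×8×400, 2.4×30×8×400) = 101.76 kN/bolt; interior L_c = 113 − 33 = 80, R_n = 230.4 kN/bolt. φR_n = 0.75 × (2×101.76 + 2×230.4) = 498.2 kN.
Tension yield (gross): A_g = 313×8 = 2504 mm². φR_n = 0.90 × 250 × 2504 = 563.4 kN.
Governing: min(1227.8, 498.2, 563.4) = 498.2 kN → bearing.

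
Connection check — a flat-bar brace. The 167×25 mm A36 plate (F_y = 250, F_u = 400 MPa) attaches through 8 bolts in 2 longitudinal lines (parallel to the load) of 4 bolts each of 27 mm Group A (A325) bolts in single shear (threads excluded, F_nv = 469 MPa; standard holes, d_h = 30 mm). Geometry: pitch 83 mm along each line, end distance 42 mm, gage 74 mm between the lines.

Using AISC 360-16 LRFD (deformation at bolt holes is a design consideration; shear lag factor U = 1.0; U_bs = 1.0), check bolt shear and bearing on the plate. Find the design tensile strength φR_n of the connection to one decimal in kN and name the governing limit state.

1611.2 kN (bolt shear governs)

Bolt shear: A_b = π(27)²/4 = 572.56 mm². φR_n = 0.75 × 469 × 572.56 × 8 × 1 = 1611.2 kN.
Bearing (25 mm plate, F_u = 400 MPa): end bolts L_c = 42 − 30/2 = 27, R_n = min(1.2×27×25×400, 2.4×27×25×400) = 324 kN/bolt; interior L_c = 83 − 30 = 53, R_n = 636 kN/bolt. φR_n = 0.75 × (2×324 + 6×636) = 3348.0 kN.
Governing: min(1611.2, 3348.0) = 1611.2 kN → bolt shear.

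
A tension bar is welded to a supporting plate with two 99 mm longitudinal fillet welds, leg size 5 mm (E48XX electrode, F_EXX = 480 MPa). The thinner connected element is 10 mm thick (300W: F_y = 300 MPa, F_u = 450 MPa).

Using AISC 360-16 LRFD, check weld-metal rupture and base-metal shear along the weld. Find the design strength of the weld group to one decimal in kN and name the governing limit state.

Weld metal: throat = 0.707×5 = 3.535 mm, L = 2×99 = 198 mm. φR_n = 0.75 × 0.6 × 480 × 3.535 × 198 = 151.2 kN.
Base metal shear (10 mm plate): yield φR_n = 1.0×0.6×300×10×198 = 356.4 kN; rupture φR_n = 0.75×0.6×450×10×198 = 401.0 kN; take 356.4 kN (yield).
Governing: min(151.2, 356.4) = 151.2 kN → weld metal.

151.2 kN (weld metal governs)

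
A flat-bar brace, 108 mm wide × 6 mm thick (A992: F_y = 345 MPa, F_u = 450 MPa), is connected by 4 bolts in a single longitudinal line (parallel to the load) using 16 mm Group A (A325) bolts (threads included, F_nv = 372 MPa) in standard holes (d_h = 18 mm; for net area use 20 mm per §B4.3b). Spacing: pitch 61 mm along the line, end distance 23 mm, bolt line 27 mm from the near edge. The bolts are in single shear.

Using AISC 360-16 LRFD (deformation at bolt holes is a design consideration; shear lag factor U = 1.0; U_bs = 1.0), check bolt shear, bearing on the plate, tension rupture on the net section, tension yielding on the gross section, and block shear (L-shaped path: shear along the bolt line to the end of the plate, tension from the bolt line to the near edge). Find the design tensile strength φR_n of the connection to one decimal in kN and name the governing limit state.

Bolt shear: A_b = π(16)²/4 = 201.06 mm². φR_n = 0.75 × 372 × 201.06 × 4 × 1 = 224.4 kN.
Bearing (6 mm plate, F_u = 450 MPa): end bolts L_c = 23 − 18/2 = 14, R_n = min(1.2×14×6×450, 2.4×16×6×450) = 45.36 kN/bolt; interior L_c = 61 − 18 = 43, R_n = 103.68 kN/bolt. φR_n = 0.75 × (1×45.36 + 3×103.68) = 267.3 kN.
Tension rupture (net): A_n = (108 − 1×20)×6 = 528 mm² (U = 1.0, A_e = A_n). φR_n = 0.75 × 450 × 528 = 178.2 kN.
Tension yield (gross): A_g = 108×6 = 648 mm². φR_n = 0.90 × 345 × 648 = 201.2 kN.
Block shear: shear path 1×[23+3×61] = 1×206 mm, A_gv = 1236, A_nv = 1×(206 − 3.5×20)×6 = 816 mm²; tension to near edge: (27 − 0.5×20)×6 = 102 mm². R_n = min(0.6×450×816, 0.6×345×1236) + 1.0×450×102 = min(220.32, 255.85) + 45.9 = 266.22 kN. φR_n = 0.75 × 266.22 = 199.7 kN.
Governing: min(224.4, 267.3, 178.2, 201.2, 199.7) = 178.2 kN → net-section rupture.

178.2 kN (net-section rupture governs)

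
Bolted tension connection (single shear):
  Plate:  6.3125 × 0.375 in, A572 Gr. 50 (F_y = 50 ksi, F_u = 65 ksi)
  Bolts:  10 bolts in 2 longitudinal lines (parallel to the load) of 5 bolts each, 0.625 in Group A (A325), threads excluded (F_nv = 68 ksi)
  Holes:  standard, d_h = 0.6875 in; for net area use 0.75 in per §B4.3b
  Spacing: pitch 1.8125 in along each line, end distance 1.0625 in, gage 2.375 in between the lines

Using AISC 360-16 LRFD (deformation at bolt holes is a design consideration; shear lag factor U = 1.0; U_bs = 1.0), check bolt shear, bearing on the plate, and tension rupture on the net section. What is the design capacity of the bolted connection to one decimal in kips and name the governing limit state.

Bolt shear: A_b = π(0.625)²/4 = 0.3068 in². φR_n = 0.75 × 68 × 0.3068 × 10 × 1 = 156.5 kips.
Bearing (0.375 in plate, F_u = 65 ksi): end bolts L_c = 1.0625 − 0.6875/2 = 0.71875, R_n = min(1.2×0.71875×0.375×65, 2.4×0.625×0.375×65) = 21.023 kips/bolt; interior L_c = 1.8125 − 0.6875 = 1.125, R_n = 32.906 kips/bolt. φR_n = 0.75 × (2×21.023 + 8×32.906) = 229.0 kips.
Tension rupture (net): A_n = (6.3125 − 2×0.75)×0.375 = 1.8047 in² (U = 1.0, A_e = A_n). φR_n = 0.75 × 65 × 1.8047 = 88.0 kips.
Governing: min(156.5, 229.0, 88.0) = 88.0 kips → net-section rupture.

88.0 kips (net-section rupture governs)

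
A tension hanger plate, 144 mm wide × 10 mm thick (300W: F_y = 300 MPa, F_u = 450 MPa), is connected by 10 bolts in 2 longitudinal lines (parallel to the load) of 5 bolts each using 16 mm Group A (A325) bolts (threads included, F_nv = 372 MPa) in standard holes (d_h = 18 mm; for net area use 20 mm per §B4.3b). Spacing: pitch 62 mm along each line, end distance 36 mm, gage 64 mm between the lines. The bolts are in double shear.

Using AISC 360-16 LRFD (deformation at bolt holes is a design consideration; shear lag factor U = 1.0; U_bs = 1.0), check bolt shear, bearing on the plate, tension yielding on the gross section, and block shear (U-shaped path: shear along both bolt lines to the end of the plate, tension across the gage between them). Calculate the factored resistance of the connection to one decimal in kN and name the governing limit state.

Bolt shear: A_b = π(16)²/4 = 201.06 mm². φR_n = 0.75 × 372 × 201.06 × 10 × 2 = 1121.9 kN.
Bearing (10 mm plate, F_u = 450 MPa): end bolts L_c = 36 − 18/2 = 27, R_n = min(1.2×27×10×450, 2.4×16×10×450) = 145.8 kN/bolt; interior L_c = 62 − 18 = 44, R_n = 172.8 kN/bolt. φR_n = 0.75 × (2×145.8 + 8×172.8) = 1255.5 kN.
Tension yield (gross): A_g = 144×10 = 1440 mm². φR_n = 0.90 × 300 × 1440 = 388.8 kN.
Block shear: shear path 2×[36+4×62] = 2×284 mm, A_gv = 5680, A_nv = 2×(284 − 4.5×20)×10 = 3880 mm²; tension across gage: (64 − 1×20)×10 = 440 mm². R_n = min(0.6×450×3880, 0.6×300×5680) + 1.0×450×440 = min(1047.6, 1022.4) + 198 = 1220.4 kN. φR_n = 0.75 × 1220.4 = 915.3 kN.
Governing: min(1121.9, 1255.5, 388.8, 915.3) = 388.8 kN → gross-section yield.

388.8 kN (gross-section yield governs)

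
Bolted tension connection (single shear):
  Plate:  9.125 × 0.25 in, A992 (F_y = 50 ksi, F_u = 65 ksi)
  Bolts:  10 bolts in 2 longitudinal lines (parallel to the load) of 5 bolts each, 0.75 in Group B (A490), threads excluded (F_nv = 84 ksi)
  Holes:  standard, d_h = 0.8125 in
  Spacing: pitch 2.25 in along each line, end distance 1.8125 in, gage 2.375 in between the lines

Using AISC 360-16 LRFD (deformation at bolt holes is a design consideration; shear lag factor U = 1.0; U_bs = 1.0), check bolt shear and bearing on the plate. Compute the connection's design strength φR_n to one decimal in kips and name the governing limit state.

Bolt shear: A_b = π(0.75)²/4 = 0.44179 in². φR_n = 0.75 × 84 × 0.44179 × 10 × 1 = 278.3 kips.
Bearing (0.25 in plate, F_u = 65 ksi): end bolts L_c = 1.8125 − 0.8125/2 = 1.40625, R_n = min(1.2×1.40625×0.25×65, 2.4×0.75×0.25×65) = 27.422 kips/bolt; interior L_c = 2.25 − 0.8125 = 1.4375, R_n = 28.031 kips/bolt. φR_n = 0.75 × (2×27.422 + 8×28.031) = 209.3 kips.
Governing: min(278.3, 209.3) = 209.3 kips → bearing.

209.3 kips (bearing governs)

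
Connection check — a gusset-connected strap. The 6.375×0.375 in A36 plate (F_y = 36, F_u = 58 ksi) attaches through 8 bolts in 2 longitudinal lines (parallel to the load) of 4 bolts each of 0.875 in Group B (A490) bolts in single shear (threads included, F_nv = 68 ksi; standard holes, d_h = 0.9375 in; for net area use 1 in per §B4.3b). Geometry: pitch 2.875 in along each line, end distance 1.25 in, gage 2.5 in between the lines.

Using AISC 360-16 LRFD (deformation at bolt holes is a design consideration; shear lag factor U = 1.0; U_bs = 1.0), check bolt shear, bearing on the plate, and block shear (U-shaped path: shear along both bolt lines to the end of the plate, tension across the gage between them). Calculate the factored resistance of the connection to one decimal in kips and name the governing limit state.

144.5 kips (block shear governs)

Bolt shear: A_b = π(0.875)²/4 = 0.60132 in². φR_n = 0.75 × 68 × 0.60132 × 8 × 1 = 245.3 kips.
Bearing (0.375 in plate, F_u = 58 ksi): end bolts L_c = 1.25 − 0.9375/2 = 0.78125, R_n = min(1.2×0.78125×0.375×58, 2.4×0.875×0.375×58) = 20.391 kips/bolt; interior L_c = 2.875 − 0.9375 = 1.9375, R_n = 45.675 kips/bolt. φR_n = 0.75 × (2×20.391 + 6×45.675) = 236.1 kips.
Block shear: shear path 2×[1.25+3×2.875] = 2×9.875 in, A_gv = 7.4063, A_nv = 2×(9.875 − 3.5×1)×0.375 = 4.7813 in²; tension across gage: (2.5 − 1×1)×0.375 = 0.5625 in². R_n = min(0.6×58×4.7813, 0.6×36×7.4063) + 1.0×58×0.5625 = min(166.39, 159.98) + 32.625 = 192.61 kips. φR_n = 0.75 × 192.61 = 144.5 kips.
Governing: min(245.3, 236.1, 144.5) = 144.5 kips → block shear.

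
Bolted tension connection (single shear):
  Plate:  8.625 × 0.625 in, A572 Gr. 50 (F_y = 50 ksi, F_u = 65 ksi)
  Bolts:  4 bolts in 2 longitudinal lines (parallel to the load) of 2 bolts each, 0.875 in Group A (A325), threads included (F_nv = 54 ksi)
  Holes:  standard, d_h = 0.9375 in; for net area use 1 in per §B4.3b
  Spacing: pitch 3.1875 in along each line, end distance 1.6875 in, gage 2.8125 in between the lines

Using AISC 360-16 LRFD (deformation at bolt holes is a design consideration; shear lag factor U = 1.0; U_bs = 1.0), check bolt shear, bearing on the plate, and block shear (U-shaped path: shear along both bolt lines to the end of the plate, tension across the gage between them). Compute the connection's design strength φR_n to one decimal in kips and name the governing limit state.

Bolt shear: A_b = π(0.875)²/4 = 0.60132 in². φR_n = 0.75 × 54 × 0.60132 × 4 × 1 = 97.4 kips.
Bearing (0.625 in plate, F_u = 65 ksi): end bolts L_c = 1.6875 − 0.9375/2 = 1.21875, R_n = min(1.2×1.21875×0.625×65, 2.4×0.875×0.625×65) = 59.414 kips/bolt; interior L_c = 3.1875 − 0.9375 = 2.25, R_n = 85.313 kips/bolt. φR_n = 0.75 × (2×59.414 + 2×85.313) = 217.1 kips.
Block shear: shear path 2×[1.6875+1×3.1875] = 2×4.875 in, A_gv = 6.0938, A_nv = 2×(4.875 − 1.5×1)×0.625 = 4.2188 in²; tension across gage: (2.8125 − 1×1)×0.625 = 1.1328 in². R_n = min(0.6×65×4.2188, 0.6×50×6.0938) + 1.0×65×1.1328 = min(164.53, 182.81) + 73.632 = 238.16 kips. φR_n = 0.75 × 238.16 = 178.6 kips.
Governing: min(97.4, 217.1, 178.6) = 97.4 kips → bolt shear.

97.4 kips (bolt shear governs)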